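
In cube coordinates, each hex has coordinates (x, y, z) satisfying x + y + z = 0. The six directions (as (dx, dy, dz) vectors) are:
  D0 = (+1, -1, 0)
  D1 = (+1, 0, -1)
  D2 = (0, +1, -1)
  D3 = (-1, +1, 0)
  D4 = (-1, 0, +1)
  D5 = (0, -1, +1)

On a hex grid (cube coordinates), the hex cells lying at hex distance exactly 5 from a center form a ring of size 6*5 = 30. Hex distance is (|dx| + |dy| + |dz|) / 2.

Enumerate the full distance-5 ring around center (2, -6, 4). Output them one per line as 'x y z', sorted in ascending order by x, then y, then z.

Walk ring at distance 5 from (2, -6, 4):
Start at center + D4*5 = (-3, -6, 9)
  hex 0: (-3, -6, 9)
  hex 1: (-2, -7, 9)
  hex 2: (-1, -8, 9)
  hex 3: (0, -9, 9)
  hex 4: (1, -10, 9)
  hex 5: (2, -11, 9)
  hex 6: (3, -11, 8)
  hex 7: (4, -11, 7)
  hex 8: (5, -11, 6)
  hex 9: (6, -11, 5)
  hex 10: (7, -11, 4)
  hex 11: (7, -10, 3)
  hex 12: (7, -9, 2)
  hex 13: (7, -8, 1)
  hex 14: (7, -7, 0)
  hex 15: (7, -6, -1)
  hex 16: (6, -5, -1)
  hex 17: (5, -4, -1)
  hex 18: (4, -3, -1)
  hex 19: (3, -2, -1)
  hex 20: (2, -1, -1)
  hex 21: (1, -1, 0)
  hex 22: (0, -1, 1)
  hex 23: (-1, -1, 2)
  hex 24: (-2, -1, 3)
  hex 25: (-3, -1, 4)
  hex 26: (-3, -2, 5)
  hex 27: (-3, -3, 6)
  hex 28: (-3, -4, 7)
  hex 29: (-3, -5, 8)
Sorted: 30 hexes.

Answer: -3 -6 9
-3 -5 8
-3 -4 7
-3 -3 6
-3 -2 5
-3 -1 4
-2 -7 9
-2 -1 3
-1 -8 9
-1 -1 2
0 -9 9
0 -1 1
1 -10 9
1 -1 0
2 -11 9
2 -1 -1
3 -11 8
3 -2 -1
4 -11 7
4 -3 -1
5 -11 6
5 -4 -1
6 -11 5
6 -5 -1
7 -11 4
7 -10 3
7 -9 2
7 -8 1
7 -7 0
7 -6 -1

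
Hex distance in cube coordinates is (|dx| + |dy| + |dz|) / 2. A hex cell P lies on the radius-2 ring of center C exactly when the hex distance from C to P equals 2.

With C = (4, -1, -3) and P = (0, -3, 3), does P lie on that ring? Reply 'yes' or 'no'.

|px - cx| = |0 - 4| = 4
|py - cy| = |-3 - (-1)| = 2
|pz - cz| = |3 - (-3)| = 6
distance = (4+2+6)/2 = 12/2 = 6
radius = 2; distance != radius -> no

Answer: no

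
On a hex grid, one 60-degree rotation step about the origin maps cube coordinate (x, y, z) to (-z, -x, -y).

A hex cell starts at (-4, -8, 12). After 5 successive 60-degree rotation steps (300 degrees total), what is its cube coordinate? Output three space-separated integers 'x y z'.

Start: (-4, -8, 12)
Step 1: (-4, -8, 12) -> (-(12), -(-4), -(-8)) = (-12, 4, 8)
Step 2: (-12, 4, 8) -> (-(8), -(-12), -(4)) = (-8, 12, -4)
Step 3: (-8, 12, -4) -> (-(-4), -(-8), -(12)) = (4, 8, -12)
Step 4: (4, 8, -12) -> (-(-12), -(4), -(8)) = (12, -4, -8)
Step 5: (12, -4, -8) -> (-(-8), -(12), -(-4)) = (8, -12, 4)

Answer: 8 -12 4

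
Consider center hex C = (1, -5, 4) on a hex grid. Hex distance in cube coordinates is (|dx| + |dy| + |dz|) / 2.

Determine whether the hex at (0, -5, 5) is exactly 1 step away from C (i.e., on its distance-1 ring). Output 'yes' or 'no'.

|px - cx| = |0 - 1| = 1
|py - cy| = |-5 - (-5)| = 0
|pz - cz| = |5 - 4| = 1
distance = (1+0+1)/2 = 2/2 = 1
radius = 1; distance == radius -> yes

Answer: yes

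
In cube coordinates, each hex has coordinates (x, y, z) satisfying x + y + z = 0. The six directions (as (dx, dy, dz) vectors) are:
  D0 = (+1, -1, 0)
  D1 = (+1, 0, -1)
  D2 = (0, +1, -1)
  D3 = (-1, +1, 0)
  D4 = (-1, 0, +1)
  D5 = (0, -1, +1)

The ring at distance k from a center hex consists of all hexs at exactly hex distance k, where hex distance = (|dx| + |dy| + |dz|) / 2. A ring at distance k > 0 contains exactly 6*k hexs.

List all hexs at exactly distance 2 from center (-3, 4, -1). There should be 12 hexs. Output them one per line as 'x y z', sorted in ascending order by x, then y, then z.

Answer: -5 4 1
-5 5 0
-5 6 -1
-4 3 1
-4 6 -2
-3 2 1
-3 6 -3
-2 2 0
-2 5 -3
-1 2 -1
-1 3 -2
-1 4 -3

Derivation:
Walk ring at distance 2 from (-3, 4, -1):
Start at center + D4*2 = (-5, 4, 1)
  hex 0: (-5, 4, 1)
  hex 1: (-4, 3, 1)
  hex 2: (-3, 2, 1)
  hex 3: (-2, 2, 0)
  hex 4: (-1, 2, -1)
  hex 5: (-1, 3, -2)
  hex 6: (-1, 4, -3)
  hex 7: (-2, 5, -3)
  hex 8: (-3, 6, -3)
  hex 9: (-4, 6, -2)
  hex 10: (-5, 6, -1)
  hex 11: (-5, 5, 0)
Sorted: 12 hexes.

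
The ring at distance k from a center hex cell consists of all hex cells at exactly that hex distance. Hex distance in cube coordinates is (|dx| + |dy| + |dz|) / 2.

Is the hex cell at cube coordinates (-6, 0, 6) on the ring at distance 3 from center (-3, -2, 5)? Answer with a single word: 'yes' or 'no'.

Answer: yes

Derivation:
|px - cx| = |-6 - (-3)| = 3
|py - cy| = |0 - (-2)| = 2
|pz - cz| = |6 - 5| = 1
distance = (3+2+1)/2 = 6/2 = 3
radius = 3; distance == radius -> yes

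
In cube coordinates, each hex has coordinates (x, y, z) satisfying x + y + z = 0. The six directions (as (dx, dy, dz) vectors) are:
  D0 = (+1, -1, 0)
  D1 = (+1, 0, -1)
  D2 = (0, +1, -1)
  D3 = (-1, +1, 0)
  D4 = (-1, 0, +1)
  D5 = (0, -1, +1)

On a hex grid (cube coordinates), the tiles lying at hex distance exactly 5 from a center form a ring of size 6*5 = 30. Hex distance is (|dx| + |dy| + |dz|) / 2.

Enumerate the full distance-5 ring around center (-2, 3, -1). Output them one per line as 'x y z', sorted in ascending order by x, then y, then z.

Answer: -7 3 4
-7 4 3
-7 5 2
-7 6 1
-7 7 0
-7 8 -1
-6 2 4
-6 8 -2
-5 1 4
-5 8 -3
-4 0 4
-4 8 -4
-3 -1 4
-3 8 -5
-2 -2 4
-2 8 -6
-1 -2 3
-1 7 -6
0 -2 2
0 6 -6
1 -2 1
1 5 -6
2 -2 0
2 4 -6
3 -2 -1
3 -1 -2
3 0 -3
3 1 -4
3 2 -5
3 3 -6

Derivation:
Walk ring at distance 5 from (-2, 3, -1):
Start at center + D4*5 = (-7, 3, 4)
  hex 0: (-7, 3, 4)
  hex 1: (-6, 2, 4)
  hex 2: (-5, 1, 4)
  hex 3: (-4, 0, 4)
  hex 4: (-3, -1, 4)
  hex 5: (-2, -2, 4)
  hex 6: (-1, -2, 3)
  hex 7: (0, -2, 2)
  hex 8: (1, -2, 1)
  hex 9: (2, -2, 0)
  hex 10: (3, -2, -1)
  hex 11: (3, -1, -2)
  hex 12: (3, 0, -3)
  hex 13: (3, 1, -4)
  hex 14: (3, 2, -5)
  hex 15: (3, 3, -6)
  hex 16: (2, 4, -6)
  hex 17: (1, 5, -6)
  hex 18: (0, 6, -6)
  hex 19: (-1, 7, -6)
  hex 20: (-2, 8, -6)
  hex 21: (-3, 8, -5)
  hex 22: (-4, 8, -4)
  hex 23: (-5, 8, -3)
  hex 24: (-6, 8, -2)
  hex 25: (-7, 8, -1)
  hex 26: (-7, 7, 0)
  hex 27: (-7, 6, 1)
  hex 28: (-7, 5, 2)
  hex 29: (-7, 4, 3)
Sorted: 30 hexes.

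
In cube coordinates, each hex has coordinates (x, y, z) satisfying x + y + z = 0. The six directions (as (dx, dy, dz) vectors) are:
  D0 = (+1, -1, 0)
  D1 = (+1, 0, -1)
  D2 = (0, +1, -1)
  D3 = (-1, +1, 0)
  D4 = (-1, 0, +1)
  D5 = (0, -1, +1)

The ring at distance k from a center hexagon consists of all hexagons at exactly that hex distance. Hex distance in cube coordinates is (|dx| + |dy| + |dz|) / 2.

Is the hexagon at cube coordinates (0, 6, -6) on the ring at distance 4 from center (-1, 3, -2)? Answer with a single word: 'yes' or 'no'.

|px - cx| = |0 - (-1)| = 1
|py - cy| = |6 - 3| = 3
|pz - cz| = |-6 - (-2)| = 4
distance = (1+3+4)/2 = 8/2 = 4
radius = 4; distance == radius -> yes

Answer: yes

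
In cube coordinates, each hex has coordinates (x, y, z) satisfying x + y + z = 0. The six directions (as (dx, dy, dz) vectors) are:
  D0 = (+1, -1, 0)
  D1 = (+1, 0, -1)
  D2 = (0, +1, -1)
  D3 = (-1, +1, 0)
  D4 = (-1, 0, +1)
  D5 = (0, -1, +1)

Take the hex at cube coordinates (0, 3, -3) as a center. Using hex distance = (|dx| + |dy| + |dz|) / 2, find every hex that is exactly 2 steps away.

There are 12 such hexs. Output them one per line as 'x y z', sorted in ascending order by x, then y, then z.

Answer: -2 3 -1
-2 4 -2
-2 5 -3
-1 2 -1
-1 5 -4
0 1 -1
0 5 -5
1 1 -2
1 4 -5
2 1 -3
2 2 -4
2 3 -5

Derivation:
Walk ring at distance 2 from (0, 3, -3):
Start at center + D4*2 = (-2, 3, -1)
  hex 0: (-2, 3, -1)
  hex 1: (-1, 2, -1)
  hex 2: (0, 1, -1)
  hex 3: (1, 1, -2)
  hex 4: (2, 1, -3)
  hex 5: (2, 2, -4)
  hex 6: (2, 3, -5)
  hex 7: (1, 4, -5)
  hex 8: (0, 5, -5)
  hex 9: (-1, 5, -4)
  hex 10: (-2, 5, -3)
  hex 11: (-2, 4, -2)
Sorted: 12 hexes.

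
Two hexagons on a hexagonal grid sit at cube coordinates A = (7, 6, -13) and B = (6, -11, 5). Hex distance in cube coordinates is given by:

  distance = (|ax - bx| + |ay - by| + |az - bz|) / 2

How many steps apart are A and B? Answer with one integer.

|ax - bx| = |7 - 6| = 1
|ay - by| = |6 - (-11)| = 17
|az - bz| = |-13 - 5| = 18
distance = (1 + 17 + 18) / 2 = 36 / 2 = 18

Answer: 18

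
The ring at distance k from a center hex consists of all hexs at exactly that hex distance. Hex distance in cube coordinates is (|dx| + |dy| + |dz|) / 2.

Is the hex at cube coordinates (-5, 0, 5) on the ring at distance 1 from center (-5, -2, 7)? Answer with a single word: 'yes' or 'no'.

|px - cx| = |-5 - (-5)| = 0
|py - cy| = |0 - (-2)| = 2
|pz - cz| = |5 - 7| = 2
distance = (0+2+2)/2 = 4/2 = 2
radius = 1; distance != radius -> no

Answer: no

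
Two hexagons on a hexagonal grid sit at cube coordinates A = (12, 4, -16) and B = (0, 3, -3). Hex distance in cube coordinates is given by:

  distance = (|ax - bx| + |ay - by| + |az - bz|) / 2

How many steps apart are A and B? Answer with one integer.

|ax - bx| = |12 - 0| = 12
|ay - by| = |4 - 3| = 1
|az - bz| = |-16 - (-3)| = 13
distance = (12 + 1 + 13) / 2 = 26 / 2 = 13

Answer: 13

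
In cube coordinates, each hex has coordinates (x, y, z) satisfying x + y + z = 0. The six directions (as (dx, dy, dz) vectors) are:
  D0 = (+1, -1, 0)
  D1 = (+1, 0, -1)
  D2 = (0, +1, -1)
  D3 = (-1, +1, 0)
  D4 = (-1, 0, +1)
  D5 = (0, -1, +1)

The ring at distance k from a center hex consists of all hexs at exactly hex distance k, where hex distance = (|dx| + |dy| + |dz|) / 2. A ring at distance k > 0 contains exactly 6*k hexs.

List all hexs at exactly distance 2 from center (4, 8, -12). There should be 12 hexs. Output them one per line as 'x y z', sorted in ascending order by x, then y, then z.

Walk ring at distance 2 from (4, 8, -12):
Start at center + D4*2 = (2, 8, -10)
  hex 0: (2, 8, -10)
  hex 1: (3, 7, -10)
  hex 2: (4, 6, -10)
  hex 3: (5, 6, -11)
  hex 4: (6, 6, -12)
  hex 5: (6, 7, -13)
  hex 6: (6, 8, -14)
  hex 7: (5, 9, -14)
  hex 8: (4, 10, -14)
  hex 9: (3, 10, -13)
  hex 10: (2, 10, -12)
  hex 11: (2, 9, -11)
Sorted: 12 hexes.

Answer: 2 8 -10
2 9 -11
2 10 -12
3 7 -10
3 10 -13
4 6 -10
4 10 -14
5 6 -11
5 9 -14
6 6 -12
6 7 -13
6 8 -14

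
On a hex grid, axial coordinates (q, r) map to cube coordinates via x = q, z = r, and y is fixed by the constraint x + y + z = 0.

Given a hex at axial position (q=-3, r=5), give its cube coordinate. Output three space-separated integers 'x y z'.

x = q = -3
z = r = 5
y = -x - z = -(-3) - (5) = -2

Answer: -3 -2 5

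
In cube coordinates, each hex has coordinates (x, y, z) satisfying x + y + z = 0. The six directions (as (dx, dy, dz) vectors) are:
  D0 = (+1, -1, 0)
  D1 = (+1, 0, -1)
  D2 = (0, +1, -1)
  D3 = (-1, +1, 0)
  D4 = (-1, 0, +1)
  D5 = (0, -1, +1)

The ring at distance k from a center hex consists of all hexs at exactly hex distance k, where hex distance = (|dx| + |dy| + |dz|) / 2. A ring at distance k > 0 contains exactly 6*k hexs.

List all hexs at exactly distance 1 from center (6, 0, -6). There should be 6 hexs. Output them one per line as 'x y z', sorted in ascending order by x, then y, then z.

Walk ring at distance 1 from (6, 0, -6):
Start at center + D4*1 = (5, 0, -5)
  hex 0: (5, 0, -5)
  hex 1: (6, -1, -5)
  hex 2: (7, -1, -6)
  hex 3: (7, 0, -7)
  hex 4: (6, 1, -7)
  hex 5: (5, 1, -6)
Sorted: 6 hexes.

Answer: 5 0 -5
5 1 -6
6 -1 -5
6 1 -7
7 -1 -6
7 0 -7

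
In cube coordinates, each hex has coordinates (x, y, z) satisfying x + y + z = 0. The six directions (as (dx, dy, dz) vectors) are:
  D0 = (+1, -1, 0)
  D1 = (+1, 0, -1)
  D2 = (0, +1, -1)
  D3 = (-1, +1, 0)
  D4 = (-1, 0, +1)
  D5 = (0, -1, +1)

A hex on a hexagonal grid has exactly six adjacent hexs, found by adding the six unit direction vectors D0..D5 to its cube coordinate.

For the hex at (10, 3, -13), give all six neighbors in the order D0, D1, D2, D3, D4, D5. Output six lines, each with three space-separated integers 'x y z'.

Answer: 11 2 -13
11 3 -14
10 4 -14
9 4 -13
9 3 -12
10 2 -12

Derivation:
Center: (10, 3, -13). Add each direction:
  D0: (10, 3, -13) + (1, -1, 0) = (11, 2, -13)
  D1: (10, 3, -13) + (1, 0, -1) = (11, 3, -14)
  D2: (10, 3, -13) + (0, 1, -1) = (10, 4, -14)
  D3: (10, 3, -13) + (-1, 1, 0) = (9, 4, -13)
  D4: (10, 3, -13) + (-1, 0, 1) = (9, 3, -12)
  D5: (10, 3, -13) + (0, -1, 1) = (10, 2, -12)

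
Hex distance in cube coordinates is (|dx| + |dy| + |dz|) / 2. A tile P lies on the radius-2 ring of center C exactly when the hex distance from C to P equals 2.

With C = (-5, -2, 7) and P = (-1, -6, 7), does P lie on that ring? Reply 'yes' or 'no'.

Answer: no

Derivation:
|px - cx| = |-1 - (-5)| = 4
|py - cy| = |-6 - (-2)| = 4
|pz - cz| = |7 - 7| = 0
distance = (4+4+0)/2 = 8/2 = 4
radius = 2; distance != radius -> no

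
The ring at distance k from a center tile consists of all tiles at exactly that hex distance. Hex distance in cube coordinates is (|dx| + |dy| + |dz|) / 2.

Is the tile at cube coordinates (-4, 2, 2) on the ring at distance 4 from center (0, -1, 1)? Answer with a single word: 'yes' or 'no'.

Answer: yes

Derivation:
|px - cx| = |-4 - 0| = 4
|py - cy| = |2 - (-1)| = 3
|pz - cz| = |2 - 1| = 1
distance = (4+3+1)/2 = 8/2 = 4
radius = 4; distance == radius -> yes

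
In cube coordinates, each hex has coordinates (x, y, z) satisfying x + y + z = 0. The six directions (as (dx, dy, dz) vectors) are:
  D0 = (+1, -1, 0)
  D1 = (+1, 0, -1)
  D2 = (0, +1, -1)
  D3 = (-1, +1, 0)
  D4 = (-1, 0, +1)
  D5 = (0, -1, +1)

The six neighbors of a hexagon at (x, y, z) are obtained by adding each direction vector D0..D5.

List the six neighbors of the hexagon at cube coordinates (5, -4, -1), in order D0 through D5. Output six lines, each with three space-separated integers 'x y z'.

Center: (5, -4, -1). Add each direction:
  D0: (5, -4, -1) + (1, -1, 0) = (6, -5, -1)
  D1: (5, -4, -1) + (1, 0, -1) = (6, -4, -2)
  D2: (5, -4, -1) + (0, 1, -1) = (5, -3, -2)
  D3: (5, -4, -1) + (-1, 1, 0) = (4, -3, -1)
  D4: (5, -4, -1) + (-1, 0, 1) = (4, -4, 0)
  D5: (5, -4, -1) + (0, -1, 1) = (5, -5, 0)

Answer: 6 -5 -1
6 -4 -2
5 -3 -2
4 -3 -1
4 -4 0
5 -5 0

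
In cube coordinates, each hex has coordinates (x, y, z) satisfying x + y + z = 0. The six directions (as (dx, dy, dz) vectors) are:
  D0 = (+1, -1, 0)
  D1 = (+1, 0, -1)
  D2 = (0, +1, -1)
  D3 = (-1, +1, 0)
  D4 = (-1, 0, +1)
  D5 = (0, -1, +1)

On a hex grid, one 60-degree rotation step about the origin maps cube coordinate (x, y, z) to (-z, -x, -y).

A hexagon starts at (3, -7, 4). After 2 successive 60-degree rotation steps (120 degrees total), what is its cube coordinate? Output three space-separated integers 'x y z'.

Answer: -7 4 3

Derivation:
Start: (3, -7, 4)
Step 1: (3, -7, 4) -> (-(4), -(3), -(-7)) = (-4, -3, 7)
Step 2: (-4, -3, 7) -> (-(7), -(-4), -(-3)) = (-7, 4, 3)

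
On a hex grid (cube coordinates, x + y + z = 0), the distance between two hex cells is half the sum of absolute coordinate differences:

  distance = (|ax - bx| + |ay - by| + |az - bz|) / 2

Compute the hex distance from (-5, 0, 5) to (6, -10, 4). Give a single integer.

|ax - bx| = |-5 - 6| = 11
|ay - by| = |0 - (-10)| = 10
|az - bz| = |5 - 4| = 1
distance = (11 + 10 + 1) / 2 = 22 / 2 = 11

Answer: 11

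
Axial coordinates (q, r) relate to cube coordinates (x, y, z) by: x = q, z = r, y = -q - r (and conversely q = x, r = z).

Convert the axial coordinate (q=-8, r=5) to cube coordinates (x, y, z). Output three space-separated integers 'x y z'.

x = q = -8
z = r = 5
y = -x - z = -(-8) - (5) = 3

Answer: -8 3 5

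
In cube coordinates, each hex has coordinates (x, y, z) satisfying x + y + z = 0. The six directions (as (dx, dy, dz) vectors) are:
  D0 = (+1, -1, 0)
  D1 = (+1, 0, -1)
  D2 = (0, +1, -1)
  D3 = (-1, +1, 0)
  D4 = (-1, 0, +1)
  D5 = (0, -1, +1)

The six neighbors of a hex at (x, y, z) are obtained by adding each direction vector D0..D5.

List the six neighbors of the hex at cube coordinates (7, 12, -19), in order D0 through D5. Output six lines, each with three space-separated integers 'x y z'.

Answer: 8 11 -19
8 12 -20
7 13 -20
6 13 -19
6 12 -18
7 11 -18

Derivation:
Center: (7, 12, -19). Add each direction:
  D0: (7, 12, -19) + (1, -1, 0) = (8, 11, -19)
  D1: (7, 12, -19) + (1, 0, -1) = (8, 12, -20)
  D2: (7, 12, -19) + (0, 1, -1) = (7, 13, -20)
  D3: (7, 12, -19) + (-1, 1, 0) = (6, 13, -19)
  D4: (7, 12, -19) + (-1, 0, 1) = (6, 12, -18)
  D5: (7, 12, -19) + (0, -1, 1) = (7, 11, -18)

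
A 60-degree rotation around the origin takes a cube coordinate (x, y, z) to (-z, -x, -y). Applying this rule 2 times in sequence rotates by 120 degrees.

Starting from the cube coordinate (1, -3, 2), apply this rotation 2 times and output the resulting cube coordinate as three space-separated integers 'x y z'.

Start: (1, -3, 2)
Step 1: (1, -3, 2) -> (-(2), -(1), -(-3)) = (-2, -1, 3)
Step 2: (-2, -1, 3) -> (-(3), -(-2), -(-1)) = (-3, 2, 1)

Answer: -3 2 1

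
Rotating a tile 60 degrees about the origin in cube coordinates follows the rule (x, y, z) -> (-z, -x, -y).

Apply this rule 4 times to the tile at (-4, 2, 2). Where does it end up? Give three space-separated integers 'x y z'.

Answer: 2 -4 2

Derivation:
Start: (-4, 2, 2)
Step 1: (-4, 2, 2) -> (-(2), -(-4), -(2)) = (-2, 4, -2)
Step 2: (-2, 4, -2) -> (-(-2), -(-2), -(4)) = (2, 2, -4)
Step 3: (2, 2, -4) -> (-(-4), -(2), -(2)) = (4, -2, -2)
Step 4: (4, -2, -2) -> (-(-2), -(4), -(-2)) = (2, -4, 2)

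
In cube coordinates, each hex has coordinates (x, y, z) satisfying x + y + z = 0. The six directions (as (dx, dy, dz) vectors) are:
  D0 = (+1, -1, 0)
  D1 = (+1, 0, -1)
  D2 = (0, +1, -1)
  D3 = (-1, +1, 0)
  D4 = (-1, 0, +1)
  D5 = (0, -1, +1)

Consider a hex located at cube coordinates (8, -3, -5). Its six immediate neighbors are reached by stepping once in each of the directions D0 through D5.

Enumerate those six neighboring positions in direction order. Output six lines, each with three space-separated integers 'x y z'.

Answer: 9 -4 -5
9 -3 -6
8 -2 -6
7 -2 -5
7 -3 -4
8 -4 -4

Derivation:
Center: (8, -3, -5). Add each direction:
  D0: (8, -3, -5) + (1, -1, 0) = (9, -4, -5)
  D1: (8, -3, -5) + (1, 0, -1) = (9, -3, -6)
  D2: (8, -3, -5) + (0, 1, -1) = (8, -2, -6)
  D3: (8, -3, -5) + (-1, 1, 0) = (7, -2, -5)
  D4: (8, -3, -5) + (-1, 0, 1) = (7, -3, -4)
  D5: (8, -3, -5) + (0, -1, 1) = (8, -4, -4)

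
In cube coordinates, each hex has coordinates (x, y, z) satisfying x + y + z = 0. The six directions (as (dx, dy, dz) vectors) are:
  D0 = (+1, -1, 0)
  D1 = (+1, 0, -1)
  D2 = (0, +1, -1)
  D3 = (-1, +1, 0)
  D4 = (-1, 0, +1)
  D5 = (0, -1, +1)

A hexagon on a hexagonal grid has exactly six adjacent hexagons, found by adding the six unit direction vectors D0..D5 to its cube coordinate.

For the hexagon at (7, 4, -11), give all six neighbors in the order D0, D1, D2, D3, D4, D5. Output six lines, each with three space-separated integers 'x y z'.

Center: (7, 4, -11). Add each direction:
  D0: (7, 4, -11) + (1, -1, 0) = (8, 3, -11)
  D1: (7, 4, -11) + (1, 0, -1) = (8, 4, -12)
  D2: (7, 4, -11) + (0, 1, -1) = (7, 5, -12)
  D3: (7, 4, -11) + (-1, 1, 0) = (6, 5, -11)
  D4: (7, 4, -11) + (-1, 0, 1) = (6, 4, -10)
  D5: (7, 4, -11) + (0, -1, 1) = (7, 3, -10)

Answer: 8 3 -11
8 4 -12
7 5 -12
6 5 -11
6 4 -10
7 3 -10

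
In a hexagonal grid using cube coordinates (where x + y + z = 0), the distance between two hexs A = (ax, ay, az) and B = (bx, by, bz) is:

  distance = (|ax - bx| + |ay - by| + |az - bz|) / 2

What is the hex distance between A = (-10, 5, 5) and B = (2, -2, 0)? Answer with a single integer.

|ax - bx| = |-10 - 2| = 12
|ay - by| = |5 - (-2)| = 7
|az - bz| = |5 - 0| = 5
distance = (12 + 7 + 5) / 2 = 24 / 2 = 12

Answer: 12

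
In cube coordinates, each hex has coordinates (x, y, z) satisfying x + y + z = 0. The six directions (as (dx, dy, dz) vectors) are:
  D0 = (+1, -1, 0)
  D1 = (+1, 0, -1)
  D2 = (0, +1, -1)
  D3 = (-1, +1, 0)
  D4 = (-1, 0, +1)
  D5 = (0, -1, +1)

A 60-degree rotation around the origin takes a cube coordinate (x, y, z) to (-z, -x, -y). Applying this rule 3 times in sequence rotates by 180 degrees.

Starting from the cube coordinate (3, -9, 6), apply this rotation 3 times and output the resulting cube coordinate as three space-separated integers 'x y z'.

Answer: -3 9 -6

Derivation:
Start: (3, -9, 6)
Step 1: (3, -9, 6) -> (-(6), -(3), -(-9)) = (-6, -3, 9)
Step 2: (-6, -3, 9) -> (-(9), -(-6), -(-3)) = (-9, 6, 3)
Step 3: (-9, 6, 3) -> (-(3), -(-9), -(6)) = (-3, 9, -6)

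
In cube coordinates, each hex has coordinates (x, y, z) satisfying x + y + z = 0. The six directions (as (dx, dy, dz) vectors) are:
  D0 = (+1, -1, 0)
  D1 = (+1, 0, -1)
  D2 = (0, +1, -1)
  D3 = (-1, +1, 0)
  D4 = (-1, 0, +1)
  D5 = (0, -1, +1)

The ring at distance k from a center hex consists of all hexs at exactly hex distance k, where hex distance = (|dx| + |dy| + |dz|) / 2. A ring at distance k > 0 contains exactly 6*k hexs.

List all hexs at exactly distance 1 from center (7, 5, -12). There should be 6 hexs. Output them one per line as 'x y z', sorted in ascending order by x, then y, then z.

Answer: 6 5 -11
6 6 -12
7 4 -11
7 6 -13
8 4 -12
8 5 -13

Derivation:
Walk ring at distance 1 from (7, 5, -12):
Start at center + D4*1 = (6, 5, -11)
  hex 0: (6, 5, -11)
  hex 1: (7, 4, -11)
  hex 2: (8, 4, -12)
  hex 3: (8, 5, -13)
  hex 4: (7, 6, -13)
  hex 5: (6, 6, -12)
Sorted: 6 hexes.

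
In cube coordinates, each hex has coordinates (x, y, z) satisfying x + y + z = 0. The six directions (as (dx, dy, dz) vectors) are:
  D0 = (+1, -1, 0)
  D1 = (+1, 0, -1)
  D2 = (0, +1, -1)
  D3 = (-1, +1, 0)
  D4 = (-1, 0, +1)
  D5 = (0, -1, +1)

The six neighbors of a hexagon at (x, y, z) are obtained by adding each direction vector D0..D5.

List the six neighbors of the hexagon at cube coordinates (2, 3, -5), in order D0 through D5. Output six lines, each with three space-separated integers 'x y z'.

Answer: 3 2 -5
3 3 -6
2 4 -6
1 4 -5
1 3 -4
2 2 -4

Derivation:
Center: (2, 3, -5). Add each direction:
  D0: (2, 3, -5) + (1, -1, 0) = (3, 2, -5)
  D1: (2, 3, -5) + (1, 0, -1) = (3, 3, -6)
  D2: (2, 3, -5) + (0, 1, -1) = (2, 4, -6)
  D3: (2, 3, -5) + (-1, 1, 0) = (1, 4, -5)
  D4: (2, 3, -5) + (-1, 0, 1) = (1, 3, -4)
  D5: (2, 3, -5) + (0, -1, 1) = (2, 2, -4)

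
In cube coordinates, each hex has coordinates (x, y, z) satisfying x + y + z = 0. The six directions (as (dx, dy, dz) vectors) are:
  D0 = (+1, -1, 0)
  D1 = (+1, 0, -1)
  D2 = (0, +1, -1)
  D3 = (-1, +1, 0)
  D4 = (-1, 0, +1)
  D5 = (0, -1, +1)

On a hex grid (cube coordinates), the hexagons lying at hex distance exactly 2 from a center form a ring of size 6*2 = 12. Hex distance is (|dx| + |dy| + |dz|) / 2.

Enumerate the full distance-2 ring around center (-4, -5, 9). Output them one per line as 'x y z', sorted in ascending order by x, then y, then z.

Answer: -6 -5 11
-6 -4 10
-6 -3 9
-5 -6 11
-5 -3 8
-4 -7 11
-4 -3 7
-3 -7 10
-3 -4 7
-2 -7 9
-2 -6 8
-2 -5 7

Derivation:
Walk ring at distance 2 from (-4, -5, 9):
Start at center + D4*2 = (-6, -5, 11)
  hex 0: (-6, -5, 11)
  hex 1: (-5, -6, 11)
  hex 2: (-4, -7, 11)
  hex 3: (-3, -7, 10)
  hex 4: (-2, -7, 9)
  hex 5: (-2, -6, 8)
  hex 6: (-2, -5, 7)
  hex 7: (-3, -4, 7)
  hex 8: (-4, -3, 7)
  hex 9: (-5, -3, 8)
  hex 10: (-6, -3, 9)
  hex 11: (-6, -4, 10)
Sorted: 12 hexes.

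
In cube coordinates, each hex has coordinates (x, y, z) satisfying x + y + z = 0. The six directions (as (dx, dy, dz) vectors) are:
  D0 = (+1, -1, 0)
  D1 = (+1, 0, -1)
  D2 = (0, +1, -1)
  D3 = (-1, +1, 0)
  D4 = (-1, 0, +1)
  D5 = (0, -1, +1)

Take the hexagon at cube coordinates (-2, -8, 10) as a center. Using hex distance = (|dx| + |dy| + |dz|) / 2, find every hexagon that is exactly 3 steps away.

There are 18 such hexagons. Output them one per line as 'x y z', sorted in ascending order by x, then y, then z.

Answer: -5 -8 13
-5 -7 12
-5 -6 11
-5 -5 10
-4 -9 13
-4 -5 9
-3 -10 13
-3 -5 8
-2 -11 13
-2 -5 7
-1 -11 12
-1 -6 7
0 -11 11
0 -7 7
1 -11 10
1 -10 9
1 -9 8
1 -8 7

Derivation:
Walk ring at distance 3 from (-2, -8, 10):
Start at center + D4*3 = (-5, -8, 13)
  hex 0: (-5, -8, 13)
  hex 1: (-4, -9, 13)
  hex 2: (-3, -10, 13)
  hex 3: (-2, -11, 13)
  hex 4: (-1, -11, 12)
  hex 5: (0, -11, 11)
  hex 6: (1, -11, 10)
  hex 7: (1, -10, 9)
  hex 8: (1, -9, 8)
  hex 9: (1, -8, 7)
  hex 10: (0, -7, 7)
  hex 11: (-1, -6, 7)
  hex 12: (-2, -5, 7)
  hex 13: (-3, -5, 8)
  hex 14: (-4, -5, 9)
  hex 15: (-5, -5, 10)
  hex 16: (-5, -6, 11)
  hex 17: (-5, -7, 12)
Sorted: 18 hexes.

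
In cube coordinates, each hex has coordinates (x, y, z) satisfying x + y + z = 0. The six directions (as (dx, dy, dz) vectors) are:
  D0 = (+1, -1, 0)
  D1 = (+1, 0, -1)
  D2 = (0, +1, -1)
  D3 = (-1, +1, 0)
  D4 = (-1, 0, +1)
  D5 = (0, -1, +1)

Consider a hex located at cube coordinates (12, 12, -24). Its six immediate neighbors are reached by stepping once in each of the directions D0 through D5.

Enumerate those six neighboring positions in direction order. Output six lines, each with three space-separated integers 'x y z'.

Center: (12, 12, -24). Add each direction:
  D0: (12, 12, -24) + (1, -1, 0) = (13, 11, -24)
  D1: (12, 12, -24) + (1, 0, -1) = (13, 12, -25)
  D2: (12, 12, -24) + (0, 1, -1) = (12, 13, -25)
  D3: (12, 12, -24) + (-1, 1, 0) = (11, 13, -24)
  D4: (12, 12, -24) + (-1, 0, 1) = (11, 12, -23)
  D5: (12, 12, -24) + (0, -1, 1) = (12, 11, -23)

Answer: 13 11 -24
13 12 -25
12 13 -25
11 13 -24
11 12 -23
12 11 -23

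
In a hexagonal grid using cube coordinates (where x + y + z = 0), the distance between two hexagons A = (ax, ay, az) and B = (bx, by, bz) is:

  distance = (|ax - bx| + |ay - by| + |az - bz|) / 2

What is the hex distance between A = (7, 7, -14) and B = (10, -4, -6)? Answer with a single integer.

Answer: 11

Derivation:
|ax - bx| = |7 - 10| = 3
|ay - by| = |7 - (-4)| = 11
|az - bz| = |-14 - (-6)| = 8
distance = (3 + 11 + 8) / 2 = 22 / 2 = 11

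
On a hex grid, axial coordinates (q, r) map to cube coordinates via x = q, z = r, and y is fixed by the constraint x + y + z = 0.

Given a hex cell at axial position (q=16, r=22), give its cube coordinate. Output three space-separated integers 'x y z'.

Answer: 16 -38 22

Derivation:
x = q = 16
z = r = 22
y = -x - z = -(16) - (22) = -38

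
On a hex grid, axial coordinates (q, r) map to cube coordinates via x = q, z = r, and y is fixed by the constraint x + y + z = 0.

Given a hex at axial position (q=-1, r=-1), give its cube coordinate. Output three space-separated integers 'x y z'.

Answer: -1 2 -1

Derivation:
x = q = -1
z = r = -1
y = -x - z = -(-1) - (-1) = 2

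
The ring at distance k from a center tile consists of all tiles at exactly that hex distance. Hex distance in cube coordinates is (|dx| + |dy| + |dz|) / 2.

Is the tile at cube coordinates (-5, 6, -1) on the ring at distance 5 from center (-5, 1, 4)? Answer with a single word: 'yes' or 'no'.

Answer: yes

Derivation:
|px - cx| = |-5 - (-5)| = 0
|py - cy| = |6 - 1| = 5
|pz - cz| = |-1 - 4| = 5
distance = (0+5+5)/2 = 10/2 = 5
radius = 5; distance == radius -> yes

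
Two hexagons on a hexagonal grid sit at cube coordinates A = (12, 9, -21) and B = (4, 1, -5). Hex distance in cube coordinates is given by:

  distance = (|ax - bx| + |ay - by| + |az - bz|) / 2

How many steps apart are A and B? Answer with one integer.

|ax - bx| = |12 - 4| = 8
|ay - by| = |9 - 1| = 8
|az - bz| = |-21 - (-5)| = 16
distance = (8 + 8 + 16) / 2 = 32 / 2 = 16

Answer: 16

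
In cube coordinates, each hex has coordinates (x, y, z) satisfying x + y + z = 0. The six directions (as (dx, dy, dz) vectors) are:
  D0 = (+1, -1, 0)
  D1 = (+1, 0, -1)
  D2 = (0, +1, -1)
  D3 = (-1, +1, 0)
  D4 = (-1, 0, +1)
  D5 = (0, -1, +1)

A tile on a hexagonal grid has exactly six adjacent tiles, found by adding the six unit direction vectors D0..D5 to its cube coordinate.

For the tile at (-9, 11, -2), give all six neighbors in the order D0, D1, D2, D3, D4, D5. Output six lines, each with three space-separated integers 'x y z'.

Center: (-9, 11, -2). Add each direction:
  D0: (-9, 11, -2) + (1, -1, 0) = (-8, 10, -2)
  D1: (-9, 11, -2) + (1, 0, -1) = (-8, 11, -3)
  D2: (-9, 11, -2) + (0, 1, -1) = (-9, 12, -3)
  D3: (-9, 11, -2) + (-1, 1, 0) = (-10, 12, -2)
  D4: (-9, 11, -2) + (-1, 0, 1) = (-10, 11, -1)
  D5: (-9, 11, -2) + (0, -1, 1) = (-9, 10, -1)

Answer: -8 10 -2
-8 11 -3
-9 12 -3
-10 12 -2
-10 11 -1
-9 10 -1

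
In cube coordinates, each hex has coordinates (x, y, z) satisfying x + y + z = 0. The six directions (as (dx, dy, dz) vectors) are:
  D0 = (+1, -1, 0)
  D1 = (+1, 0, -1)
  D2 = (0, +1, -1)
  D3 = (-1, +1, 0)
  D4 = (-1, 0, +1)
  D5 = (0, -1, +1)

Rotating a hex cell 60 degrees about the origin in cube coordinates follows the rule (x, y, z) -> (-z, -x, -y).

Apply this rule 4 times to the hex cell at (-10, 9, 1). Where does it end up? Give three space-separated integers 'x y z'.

Start: (-10, 9, 1)
Step 1: (-10, 9, 1) -> (-(1), -(-10), -(9)) = (-1, 10, -9)
Step 2: (-1, 10, -9) -> (-(-9), -(-1), -(10)) = (9, 1, -10)
Step 3: (9, 1, -10) -> (-(-10), -(9), -(1)) = (10, -9, -1)
Step 4: (10, -9, -1) -> (-(-1), -(10), -(-9)) = (1, -10, 9)

Answer: 1 -10 9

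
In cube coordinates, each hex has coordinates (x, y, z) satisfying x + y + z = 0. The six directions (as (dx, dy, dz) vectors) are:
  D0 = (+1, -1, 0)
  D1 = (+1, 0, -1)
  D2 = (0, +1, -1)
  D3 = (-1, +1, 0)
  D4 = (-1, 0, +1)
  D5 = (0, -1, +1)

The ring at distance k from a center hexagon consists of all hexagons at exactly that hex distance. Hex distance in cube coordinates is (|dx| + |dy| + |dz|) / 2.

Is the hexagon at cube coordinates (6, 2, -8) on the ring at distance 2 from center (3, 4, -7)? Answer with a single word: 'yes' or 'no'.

|px - cx| = |6 - 3| = 3
|py - cy| = |2 - 4| = 2
|pz - cz| = |-8 - (-7)| = 1
distance = (3+2+1)/2 = 6/2 = 3
radius = 2; distance != radius -> no

Answer: no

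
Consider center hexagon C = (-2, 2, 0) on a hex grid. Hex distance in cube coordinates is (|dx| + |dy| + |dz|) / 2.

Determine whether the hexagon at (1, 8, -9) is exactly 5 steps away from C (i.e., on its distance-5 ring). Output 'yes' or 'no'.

Answer: no

Derivation:
|px - cx| = |1 - (-2)| = 3
|py - cy| = |8 - 2| = 6
|pz - cz| = |-9 - 0| = 9
distance = (3+6+9)/2 = 18/2 = 9
radius = 5; distance != radius -> no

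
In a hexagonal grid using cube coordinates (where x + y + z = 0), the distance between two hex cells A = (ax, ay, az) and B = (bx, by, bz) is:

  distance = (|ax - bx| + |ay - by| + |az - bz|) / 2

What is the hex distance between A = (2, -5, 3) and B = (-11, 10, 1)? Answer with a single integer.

|ax - bx| = |2 - (-11)| = 13
|ay - by| = |-5 - 10| = 15
|az - bz| = |3 - 1| = 2
distance = (13 + 15 + 2) / 2 = 30 / 2 = 15

Answer: 15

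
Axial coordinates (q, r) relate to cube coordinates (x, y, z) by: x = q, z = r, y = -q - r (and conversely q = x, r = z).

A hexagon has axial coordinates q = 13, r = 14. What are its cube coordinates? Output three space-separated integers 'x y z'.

Answer: 13 -27 14

Derivation:
x = q = 13
z = r = 14
y = -x - z = -(13) - (14) = -27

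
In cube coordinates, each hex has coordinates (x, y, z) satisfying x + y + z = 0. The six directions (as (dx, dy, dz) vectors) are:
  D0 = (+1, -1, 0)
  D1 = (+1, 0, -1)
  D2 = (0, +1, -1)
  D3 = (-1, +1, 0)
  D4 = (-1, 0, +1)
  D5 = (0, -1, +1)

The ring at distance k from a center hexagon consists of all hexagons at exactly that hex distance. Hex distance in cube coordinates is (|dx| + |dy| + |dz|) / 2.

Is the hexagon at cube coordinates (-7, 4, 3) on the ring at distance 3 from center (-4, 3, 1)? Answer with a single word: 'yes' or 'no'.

|px - cx| = |-7 - (-4)| = 3
|py - cy| = |4 - 3| = 1
|pz - cz| = |3 - 1| = 2
distance = (3+1+2)/2 = 6/2 = 3
radius = 3; distance == radius -> yes

Answer: yes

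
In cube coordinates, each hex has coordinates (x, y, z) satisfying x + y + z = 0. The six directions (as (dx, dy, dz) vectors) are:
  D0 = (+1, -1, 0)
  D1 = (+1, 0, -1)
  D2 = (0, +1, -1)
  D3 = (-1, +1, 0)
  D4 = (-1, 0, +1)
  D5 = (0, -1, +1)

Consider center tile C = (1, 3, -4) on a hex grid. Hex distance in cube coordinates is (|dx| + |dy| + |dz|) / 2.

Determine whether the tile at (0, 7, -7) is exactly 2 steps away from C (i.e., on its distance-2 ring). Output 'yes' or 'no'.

Answer: no

Derivation:
|px - cx| = |0 - 1| = 1
|py - cy| = |7 - 3| = 4
|pz - cz| = |-7 - (-4)| = 3
distance = (1+4+3)/2 = 8/2 = 4
radius = 2; distance != radius -> no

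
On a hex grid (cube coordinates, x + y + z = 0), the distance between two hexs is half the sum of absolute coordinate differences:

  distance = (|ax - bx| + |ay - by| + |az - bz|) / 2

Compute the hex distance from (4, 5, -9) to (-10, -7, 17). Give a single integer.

|ax - bx| = |4 - (-10)| = 14
|ay - by| = |5 - (-7)| = 12
|az - bz| = |-9 - 17| = 26
distance = (14 + 12 + 26) / 2 = 52 / 2 = 26

Answer: 26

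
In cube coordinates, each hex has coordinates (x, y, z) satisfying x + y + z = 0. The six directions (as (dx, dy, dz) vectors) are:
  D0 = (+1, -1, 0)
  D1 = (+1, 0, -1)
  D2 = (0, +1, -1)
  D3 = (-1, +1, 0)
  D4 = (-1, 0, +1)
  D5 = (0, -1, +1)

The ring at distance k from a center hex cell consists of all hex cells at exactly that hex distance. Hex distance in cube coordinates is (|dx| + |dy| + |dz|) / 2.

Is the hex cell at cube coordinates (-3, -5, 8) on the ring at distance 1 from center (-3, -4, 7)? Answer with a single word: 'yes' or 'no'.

|px - cx| = |-3 - (-3)| = 0
|py - cy| = |-5 - (-4)| = 1
|pz - cz| = |8 - 7| = 1
distance = (0+1+1)/2 = 2/2 = 1
radius = 1; distance == radius -> yes

Answer: yes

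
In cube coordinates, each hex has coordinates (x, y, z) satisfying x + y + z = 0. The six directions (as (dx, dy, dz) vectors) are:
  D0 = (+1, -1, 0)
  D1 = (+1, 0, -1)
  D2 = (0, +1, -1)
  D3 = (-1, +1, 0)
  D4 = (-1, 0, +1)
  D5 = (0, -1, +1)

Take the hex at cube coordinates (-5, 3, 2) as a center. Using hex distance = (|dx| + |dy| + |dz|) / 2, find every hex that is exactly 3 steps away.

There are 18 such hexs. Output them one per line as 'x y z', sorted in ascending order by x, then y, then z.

Answer: -8 3 5
-8 4 4
-8 5 3
-8 6 2
-7 2 5
-7 6 1
-6 1 5
-6 6 0
-5 0 5
-5 6 -1
-4 0 4
-4 5 -1
-3 0 3
-3 4 -1
-2 0 2
-2 1 1
-2 2 0
-2 3 -1

Derivation:
Walk ring at distance 3 from (-5, 3, 2):
Start at center + D4*3 = (-8, 3, 5)
  hex 0: (-8, 3, 5)
  hex 1: (-7, 2, 5)
  hex 2: (-6, 1, 5)
  hex 3: (-5, 0, 5)
  hex 4: (-4, 0, 4)
  hex 5: (-3, 0, 3)
  hex 6: (-2, 0, 2)
  hex 7: (-2, 1, 1)
  hex 8: (-2, 2, 0)
  hex 9: (-2, 3, -1)
  hex 10: (-3, 4, -1)
  hex 11: (-4, 5, -1)
  hex 12: (-5, 6, -1)
  hex 13: (-6, 6, 0)
  hex 14: (-7, 6, 1)
  hex 15: (-8, 6, 2)
  hex 16: (-8, 5, 3)
  hex 17: (-8, 4, 4)
Sorted: 18 hexes.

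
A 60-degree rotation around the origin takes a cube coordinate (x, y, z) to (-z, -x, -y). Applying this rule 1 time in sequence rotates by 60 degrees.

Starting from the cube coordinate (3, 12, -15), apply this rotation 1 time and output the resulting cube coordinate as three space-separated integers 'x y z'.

Answer: 15 -3 -12

Derivation:
Start: (3, 12, -15)
Step 1: (3, 12, -15) -> (-(-15), -(3), -(12)) = (15, -3, -12)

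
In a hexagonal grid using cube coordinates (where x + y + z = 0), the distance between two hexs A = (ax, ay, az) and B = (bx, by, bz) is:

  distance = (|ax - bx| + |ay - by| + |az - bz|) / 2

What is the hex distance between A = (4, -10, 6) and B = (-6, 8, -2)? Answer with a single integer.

|ax - bx| = |4 - (-6)| = 10
|ay - by| = |-10 - 8| = 18
|az - bz| = |6 - (-2)| = 8
distance = (10 + 18 + 8) / 2 = 36 / 2 = 18

Answer: 18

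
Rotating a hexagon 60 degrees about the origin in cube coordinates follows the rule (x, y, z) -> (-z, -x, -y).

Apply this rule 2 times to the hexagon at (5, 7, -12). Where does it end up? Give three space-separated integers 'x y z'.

Answer: 7 -12 5

Derivation:
Start: (5, 7, -12)
Step 1: (5, 7, -12) -> (-(-12), -(5), -(7)) = (12, -5, -7)
Step 2: (12, -5, -7) -> (-(-7), -(12), -(-5)) = (7, -12, 5)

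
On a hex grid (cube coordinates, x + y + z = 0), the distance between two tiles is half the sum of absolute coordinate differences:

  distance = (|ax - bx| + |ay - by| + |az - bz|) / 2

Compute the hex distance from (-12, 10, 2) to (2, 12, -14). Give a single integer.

|ax - bx| = |-12 - 2| = 14
|ay - by| = |10 - 12| = 2
|az - bz| = |2 - (-14)| = 16
distance = (14 + 2 + 16) / 2 = 32 / 2 = 16

Answer: 16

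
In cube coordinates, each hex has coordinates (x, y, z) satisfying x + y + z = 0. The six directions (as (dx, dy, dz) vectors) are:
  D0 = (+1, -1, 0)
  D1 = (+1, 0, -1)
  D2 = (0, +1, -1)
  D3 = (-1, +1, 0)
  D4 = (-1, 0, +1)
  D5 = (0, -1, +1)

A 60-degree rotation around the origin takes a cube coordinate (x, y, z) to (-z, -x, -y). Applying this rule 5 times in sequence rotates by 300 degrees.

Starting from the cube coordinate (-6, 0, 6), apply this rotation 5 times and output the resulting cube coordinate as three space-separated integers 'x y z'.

Start: (-6, 0, 6)
Step 1: (-6, 0, 6) -> (-(6), -(-6), -(0)) = (-6, 6, 0)
Step 2: (-6, 6, 0) -> (-(0), -(-6), -(6)) = (0, 6, -6)
Step 3: (0, 6, -6) -> (-(-6), -(0), -(6)) = (6, 0, -6)
Step 4: (6, 0, -6) -> (-(-6), -(6), -(0)) = (6, -6, 0)
Step 5: (6, -6, 0) -> (-(0), -(6), -(-6)) = (0, -6, 6)

Answer: 0 -6 6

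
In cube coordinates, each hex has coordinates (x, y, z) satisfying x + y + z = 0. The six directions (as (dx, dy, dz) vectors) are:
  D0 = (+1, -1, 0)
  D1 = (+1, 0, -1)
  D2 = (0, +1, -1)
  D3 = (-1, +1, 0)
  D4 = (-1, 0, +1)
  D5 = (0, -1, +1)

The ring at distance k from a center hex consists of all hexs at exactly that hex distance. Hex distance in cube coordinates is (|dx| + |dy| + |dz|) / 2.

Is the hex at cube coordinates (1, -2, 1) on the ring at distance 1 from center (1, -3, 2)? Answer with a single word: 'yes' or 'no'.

Answer: yes

Derivation:
|px - cx| = |1 - 1| = 0
|py - cy| = |-2 - (-3)| = 1
|pz - cz| = |1 - 2| = 1
distance = (0+1+1)/2 = 2/2 = 1
radius = 1; distance == radius -> yes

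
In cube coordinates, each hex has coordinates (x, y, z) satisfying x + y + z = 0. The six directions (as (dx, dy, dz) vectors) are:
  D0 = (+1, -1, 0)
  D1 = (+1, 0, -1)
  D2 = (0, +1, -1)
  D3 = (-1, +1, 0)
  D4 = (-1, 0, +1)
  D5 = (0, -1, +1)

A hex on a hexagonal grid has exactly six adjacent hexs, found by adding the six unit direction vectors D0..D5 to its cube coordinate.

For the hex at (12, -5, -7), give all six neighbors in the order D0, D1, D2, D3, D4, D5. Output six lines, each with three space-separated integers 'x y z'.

Center: (12, -5, -7). Add each direction:
  D0: (12, -5, -7) + (1, -1, 0) = (13, -6, -7)
  D1: (12, -5, -7) + (1, 0, -1) = (13, -5, -8)
  D2: (12, -5, -7) + (0, 1, -1) = (12, -4, -8)
  D3: (12, -5, -7) + (-1, 1, 0) = (11, -4, -7)
  D4: (12, -5, -7) + (-1, 0, 1) = (11, -5, -6)
  D5: (12, -5, -7) + (0, -1, 1) = (12, -6, -6)

Answer: 13 -6 -7
13 -5 -8
12 -4 -8
11 -4 -7
11 -5 -6
12 -6 -6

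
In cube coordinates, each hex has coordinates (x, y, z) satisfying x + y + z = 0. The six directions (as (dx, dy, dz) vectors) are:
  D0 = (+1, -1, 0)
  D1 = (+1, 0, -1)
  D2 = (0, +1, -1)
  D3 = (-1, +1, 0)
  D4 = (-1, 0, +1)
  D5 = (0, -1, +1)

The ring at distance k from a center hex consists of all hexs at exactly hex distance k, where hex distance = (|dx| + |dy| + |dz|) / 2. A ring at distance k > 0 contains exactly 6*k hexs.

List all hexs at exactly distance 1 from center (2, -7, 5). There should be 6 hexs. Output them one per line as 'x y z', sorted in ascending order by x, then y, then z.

Walk ring at distance 1 from (2, -7, 5):
Start at center + D4*1 = (1, -7, 6)
  hex 0: (1, -7, 6)
  hex 1: (2, -8, 6)
  hex 2: (3, -8, 5)
  hex 3: (3, -7, 4)
  hex 4: (2, -6, 4)
  hex 5: (1, -6, 5)
Sorted: 6 hexes.

Answer: 1 -7 6
1 -6 5
2 -8 6
2 -6 4
3 -8 5
3 -7 4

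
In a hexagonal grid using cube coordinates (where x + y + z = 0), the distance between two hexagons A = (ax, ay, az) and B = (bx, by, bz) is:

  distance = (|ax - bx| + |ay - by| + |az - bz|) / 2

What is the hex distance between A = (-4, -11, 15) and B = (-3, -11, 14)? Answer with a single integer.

Answer: 1

Derivation:
|ax - bx| = |-4 - (-3)| = 1
|ay - by| = |-11 - (-11)| = 0
|az - bz| = |15 - 14| = 1
distance = (1 + 0 + 1) / 2 = 2 / 2 = 1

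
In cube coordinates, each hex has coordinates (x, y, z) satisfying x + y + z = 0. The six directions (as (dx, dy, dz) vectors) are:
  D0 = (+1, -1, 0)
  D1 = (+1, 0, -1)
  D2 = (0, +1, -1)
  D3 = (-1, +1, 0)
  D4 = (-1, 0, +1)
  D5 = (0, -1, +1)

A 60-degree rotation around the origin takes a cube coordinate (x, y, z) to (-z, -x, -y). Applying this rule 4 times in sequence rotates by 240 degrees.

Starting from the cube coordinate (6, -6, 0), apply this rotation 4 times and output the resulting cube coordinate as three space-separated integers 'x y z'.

Start: (6, -6, 0)
Step 1: (6, -6, 0) -> (-(0), -(6), -(-6)) = (0, -6, 6)
Step 2: (0, -6, 6) -> (-(6), -(0), -(-6)) = (-6, 0, 6)
Step 3: (-6, 0, 6) -> (-(6), -(-6), -(0)) = (-6, 6, 0)
Step 4: (-6, 6, 0) -> (-(0), -(-6), -(6)) = (0, 6, -6)

Answer: 0 6 -6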